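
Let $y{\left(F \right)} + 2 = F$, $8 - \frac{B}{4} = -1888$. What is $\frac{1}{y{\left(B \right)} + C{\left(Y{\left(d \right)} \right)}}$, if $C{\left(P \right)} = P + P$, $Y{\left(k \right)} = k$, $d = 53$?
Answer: $\frac{1}{7688} \approx 0.00013007$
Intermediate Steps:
$B = 7584$ ($B = 32 - -7552 = 32 + 7552 = 7584$)
$y{\left(F \right)} = -2 + F$
$C{\left(P \right)} = 2 P$
$\frac{1}{y{\left(B \right)} + C{\left(Y{\left(d \right)} \right)}} = \frac{1}{\left(-2 + 7584\right) + 2 \cdot 53} = \frac{1}{7582 + 106} = \frac{1}{7688}$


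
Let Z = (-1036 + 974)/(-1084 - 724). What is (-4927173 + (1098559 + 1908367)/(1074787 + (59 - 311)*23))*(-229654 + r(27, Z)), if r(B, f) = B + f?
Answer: 1093359366279944840709/966367864 ≈ 1.1314e+12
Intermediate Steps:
Z = 31/904 (Z = -62/(-1808) = -62*(-1/1808) = 31/904 ≈ 0.034292)
(-4927173 + (1098559 + 1908367)/(1074787 + (59 - 311)*23))*(-229654 + r(27, Z)) = (-4927173 + (1098559 + 1908367)/(1074787 + (59 - 311)*23))*(-229654 + (27 + 31/904)) = (-4927173 + 3006926/(1074787 - 252*23))*(-229654 + 24439/904) = (-4927173 + 3006926/(1074787 - 5796))*(-207582777/904) = (-4927173 + 3006926/1068991)*(-207582777/904) = -5267100585517/1068991*(-207582777/904) = 1093359366279944840709/966367864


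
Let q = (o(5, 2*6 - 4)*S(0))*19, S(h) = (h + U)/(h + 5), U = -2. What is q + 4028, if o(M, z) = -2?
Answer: 20216/5 ≈ 4043.2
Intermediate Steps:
S(h) = (-2 + h)/(5 + h) (S(h) = (h - 2)/(h + 5) = (-2 + h)/(5 + h))
q = 76/5 (q = -2*(-2 + 0)/(5 + 0)*19 = -2*(-2)/5*19 = -2*(-⅖)*19 = (⅘)*19 = 76/5 ≈ 15.200)
q + 4028 = 76/5 + 4028 = 20216/5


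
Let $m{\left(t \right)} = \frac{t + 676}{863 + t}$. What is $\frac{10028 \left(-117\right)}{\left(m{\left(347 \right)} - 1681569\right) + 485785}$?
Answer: $\frac{129060360}{131536147} \approx 0.98118$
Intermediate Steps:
$m{\left(t \right)} = \frac{676 + t}{863 + t}$
$\frac{10028 \left(-117\right)}{\left(m{\left(347 \right)} - 1681569\right) + 485785} = \frac{10028 \left(-117\right)}{\left(\frac{676 + 347}{863 + 347} - 1681569\right) + 485785} = - \frac{1173276}{\left(\frac{1}{1210} \cdot 1023 - 1681569\right) + 485785} = - \frac{1173276}{\left(\frac{93}{110} - 1681569\right) + 485785} = - \frac{1173276}{- \frac{184972497}{110} + 485785} = - \frac{1173276}{- \frac{131536147}{110}} = \left(-1173276\right) \left(- \frac{110}{131536147}\right) = \frac{129060360}{131536147}$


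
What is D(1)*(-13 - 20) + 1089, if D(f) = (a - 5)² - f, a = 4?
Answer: 1089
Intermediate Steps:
D(f) = 1 - f (D(f) = (4 - 5)² - f = (-1)² - f = 1 - f)
D(1)*(-13 - 20) + 1089 = (1 - 1*1)*(-13 - 20) + 1089 = (1 - 1)*(-33) + 1089 = 0*(-33) + 1089 = 0 + 1089 = 1089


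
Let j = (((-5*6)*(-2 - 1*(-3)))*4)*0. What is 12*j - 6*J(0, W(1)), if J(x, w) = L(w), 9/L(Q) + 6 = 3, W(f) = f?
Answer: 18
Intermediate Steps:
L(Q) = -3 (L(Q) = 9/(-6 + 3) = 9/(-3) = 9*(-1/3) = -3)
J(x, w) = -3
j = 0 (j = (-30*(-2 + 3)*4)*0 = (-30*1*4)*0 = -30*4*0 = -120*0 = 0)
12*j - 6*J(0, W(1)) = 12*0 - 6*(-3) = 0 + 18 = 18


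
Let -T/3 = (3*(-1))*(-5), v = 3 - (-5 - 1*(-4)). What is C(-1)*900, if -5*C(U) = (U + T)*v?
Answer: 33120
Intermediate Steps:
v = 4 (v = 3 - (-5 + 4) = 3 - 1*(-1) = 3 + 1 = 4)
T = -45 (T = -3*3*(-1)*(-5) = -(-9)*(-5) = -3*15 = -45)
C(U) = 36 - 4*U/5 (C(U) = -(U - 45)*4/5 = -(-45 + U)*4/5 = -(-180 + 4*U)/5 = 36 - 4*U/5)
C(-1)*900 = (36 - ⅘*(-1))*900 = (36 + ⅘)*900 = (184/5)*900 = 33120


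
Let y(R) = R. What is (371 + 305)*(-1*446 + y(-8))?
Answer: -306904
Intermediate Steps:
(371 + 305)*(-1*446 + y(-8)) = (371 + 305)*(-1*446 - 8) = 676*(-446 - 8) = 676*(-454) = -306904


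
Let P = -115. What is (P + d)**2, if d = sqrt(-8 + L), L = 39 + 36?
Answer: (115 - sqrt(67))**2 ≈ 11409.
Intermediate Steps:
L = 75
d = sqrt(67) (d = sqrt(-8 + 75) = sqrt(67) ≈ 8.1853)
(P + d)**2 = (-115 + sqrt(67))**2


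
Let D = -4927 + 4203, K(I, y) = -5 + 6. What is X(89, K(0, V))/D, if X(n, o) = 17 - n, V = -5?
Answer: 18/181 ≈ 0.099447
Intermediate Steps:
K(I, y) = 1
D = -724
X(89, K(0, V))/D = (17 - 1*89)/(-724) = (17 - 89)*(-1/724) = -72*(-1/724) = 18/181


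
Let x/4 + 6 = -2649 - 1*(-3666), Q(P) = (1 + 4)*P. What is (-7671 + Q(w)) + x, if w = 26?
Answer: -3497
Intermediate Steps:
Q(P) = 5*P
x = 4044 (x = -24 + 4*(-2649 - 1*(-3666)) = -24 + 4*(-2649 + 3666) = -24 + 4*1017 = -24 + 4068 = 4044)
(-7671 + Q(w)) + x = (-7671 + 5*26) + 4044 = (-7671 + 130) + 4044 = -7541 + 4044 = -3497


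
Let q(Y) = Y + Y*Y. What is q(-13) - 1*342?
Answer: -186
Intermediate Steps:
q(Y) = Y + Y²
q(-13) - 1*342 = -13*(1 - 13) - 1*342 = -13*(-12) - 342 = 156 - 342 = -186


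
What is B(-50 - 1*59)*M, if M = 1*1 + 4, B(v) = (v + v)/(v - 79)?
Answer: 545/94 ≈ 5.7979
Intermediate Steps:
B(v) = 2*v/(-79 + v) (B(v) = (2*v)/(-79 + v) = 2*v/(-79 + v))
M = 5 (M = 1 + 4 = 5)
B(-50 - 1*59)*M = (2*(-50 - 1*59)/(-79 + (-50 - 1*59)))*5 = (2*(-50 - 59)/(-79 + (-50 - 59)))*5 = (2*(-109)/(-79 - 109))*5 = (2*(-109)/(-188))*5 = (2*(-109)*(-1/188))*5 = (109/94)*5 = 545/94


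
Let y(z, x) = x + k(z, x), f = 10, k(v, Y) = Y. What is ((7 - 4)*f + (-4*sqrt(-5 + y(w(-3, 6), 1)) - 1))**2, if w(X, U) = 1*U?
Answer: 793 - 232*I*sqrt(3) ≈ 793.0 - 401.84*I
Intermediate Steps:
w(X, U) = U
y(z, x) = 2*x (y(z, x) = x + x = 2*x)
((7 - 4)*f + (-4*sqrt(-5 + y(w(-3, 6), 1)) - 1))**2 = ((7 - 4)*10 + (-4*sqrt(-5 + 2*1) - 1))**2 = (3*10 + (-4*sqrt(-5 + 2) - 1))**2 = (30 + (-4*I*sqrt(3) - 1))**2 = (30 + (-1 - 4*I*sqrt(3)))**2 = (29 - 4*I*sqrt(3))**2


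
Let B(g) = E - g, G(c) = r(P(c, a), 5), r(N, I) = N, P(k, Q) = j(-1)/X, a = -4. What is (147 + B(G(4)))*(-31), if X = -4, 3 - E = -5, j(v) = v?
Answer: -19189/4 ≈ -4797.3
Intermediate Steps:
E = 8 (E = 3 - 1*(-5) = 3 + 5 = 8)
P(k, Q) = ¼ (P(k, Q) = -1/(-4) = -1*(-¼) = ¼)
G(c) = ¼
B(g) = 8 - g
(147 + B(G(4)))*(-31) = (147 + (8 - 1*¼))*(-31) = (147 + (8 - ¼))*(-31) = (147 + 31/4)*(-31) = (619/4)*(-31) = -19189/4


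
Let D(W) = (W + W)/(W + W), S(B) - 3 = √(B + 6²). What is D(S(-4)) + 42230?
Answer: 42231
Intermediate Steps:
S(B) = 3 + √(36 + B) (S(B) = 3 + √(B + 6²) = 3 + √(B + 36) = 3 + √(36 + B))
D(W) = 1 (D(W) = (2*W)/((2*W)) = (2*W)*(1/(2*W)) = 1)
D(S(-4)) + 42230 = 1 + 42230 = 42231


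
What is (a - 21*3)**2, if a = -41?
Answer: 10816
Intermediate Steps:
(a - 21*3)**2 = (-41 - 21*3)**2 = (-41 - 63)**2 = (-104)**2 = 10816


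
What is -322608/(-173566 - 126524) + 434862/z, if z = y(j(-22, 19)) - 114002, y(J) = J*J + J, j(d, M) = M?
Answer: -2606732539/947134055 ≈ -2.7522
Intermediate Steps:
y(J) = J + J**2 (y(J) = J**2 + J = J + J**2)
z = -113622 (z = 19*(1 + 19) - 114002 = 19*20 - 114002 = 380 - 114002 = -113622)
-322608/(-173566 - 126524) + 434862/z = -322608/(-173566 - 126524) + 434862/(-113622) = -322608/(-300090) + 434862*(-1/113622) = -322608*(-1/300090) - 72477/18937 = 53768/50015 - 72477/18937 = -2606732539/947134055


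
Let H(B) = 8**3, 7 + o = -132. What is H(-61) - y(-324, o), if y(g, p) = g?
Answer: 836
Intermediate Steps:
o = -139 (o = -7 - 132 = -139)
H(B) = 512
H(-61) - y(-324, o) = 512 - 1*(-324) = 512 + 324 = 836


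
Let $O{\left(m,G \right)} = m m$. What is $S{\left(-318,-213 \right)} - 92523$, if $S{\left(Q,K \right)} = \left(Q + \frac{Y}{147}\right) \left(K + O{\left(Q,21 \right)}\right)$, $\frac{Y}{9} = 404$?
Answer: $- \frac{1454624697}{49} \approx -2.9686 \cdot 10^{7}$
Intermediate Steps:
$Y = 3636$ ($Y = 9 \cdot 404 = 3636$)
$O{\left(m,G \right)} = m^{2}$
$S{\left(Q,K \right)} = \left(\frac{1212}{49} + Q\right) \left(K + Q^{2}\right)$ ($S{\left(Q,K \right)} = \left(Q + \frac{3636}{147}\right) \left(K + Q^{2}\right) = \left(Q + 3636 \cdot \frac{1}{147}\right) \left(K + Q^{2}\right) = \left(Q + \frac{1212}{49}\right) \left(K + Q^{2}\right) = \left(\frac{1212}{49} + Q\right) \left(K + Q^{2}\right)$)
$S{\left(-318,-213 \right)} - 92523 = \left(\left(-318\right)^{3} + \frac{1212}{49} \left(-213\right) + \frac{1212 \left(-318\right)^{2}}{49} - -67734\right) - 92523 = \left(-32157432 - \frac{258156}{49} + \frac{1212}{49} \cdot 101124 + 67734\right) - 92523 = \left(-32157432 - \frac{258156}{49} + \frac{122562288}{49} + 67734\right) - 92523 = - \frac{1450091070}{49} - 92523 = - \frac{1454624697}{49}$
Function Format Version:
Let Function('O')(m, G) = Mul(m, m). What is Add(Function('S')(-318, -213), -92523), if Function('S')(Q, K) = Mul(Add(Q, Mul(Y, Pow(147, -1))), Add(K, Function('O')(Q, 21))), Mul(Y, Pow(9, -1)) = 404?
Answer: Rational(-1454624697, 49) ≈ -2.9686e+7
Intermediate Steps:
Y = 3636 (Y = Mul(9, 404) = 3636)
Function('O')(m, G) = Pow(m, 2)
Function('S')(Q, K) = Mul(Add(Rational(1212, 49), Q), Add(K, Pow(Q, 2))) (Function('S')(Q, K) = Mul(Add(Q, Mul(3636, Pow(147, -1))), Add(K, Pow(Q, 2))) = Mul(Add(Q, Mul(3636, Rational(1, 147))), Add(K, Pow(Q, 2))) = Mul(Add(Q, Rational(1212, 49)), Add(K, Pow(Q, 2))) = Mul(Add(Rational(1212, 49), Q), Add(K, Pow(Q, 2))))
Add(Function('S')(-318, -213), -92523) = Add(Add(Pow(-318, 3), Mul(Rational(1212, 49), -213), Mul(Rational(1212, 49), Pow(-318, 2)), Mul(-213, -318)), -92523) = Add(Add(-32157432, Rational(-258156, 49), Mul(Rational(1212, 49), 101124), 67734), -92523) = Add(Add(-32157432, Rational(-258156, 49), Rational(122562288, 49), 67734), -92523) = Add(Rational(-1450091070, 49), -92523) = Rational(-1454624697, 49)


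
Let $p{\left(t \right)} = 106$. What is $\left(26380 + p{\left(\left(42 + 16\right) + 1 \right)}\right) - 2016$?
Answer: $24470$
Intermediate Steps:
$\left(26380 + p{\left(\left(42 + 16\right) + 1 \right)}\right) - 2016 = \left(26380 + 106\right) - 2016 = 26486 - 2016 = 24470$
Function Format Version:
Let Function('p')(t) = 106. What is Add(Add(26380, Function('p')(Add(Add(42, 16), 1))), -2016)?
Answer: 24470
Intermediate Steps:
Add(Add(26380, Function('p')(Add(Add(42, 16), 1))), -2016) = Add(Add(26380, 106), -2016) = Add(26486, -2016) = 24470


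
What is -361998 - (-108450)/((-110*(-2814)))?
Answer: -3735091749/10318 ≈ -3.6200e+5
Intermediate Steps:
-361998 - (-108450)/((-110*(-2814))) = -361998 - (-108450)/309540 = -361998 - 1*(-3615/10318) = -361998 + 3615/10318 = -3735091749/10318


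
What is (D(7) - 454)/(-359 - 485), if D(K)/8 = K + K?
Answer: 171/422 ≈ 0.40521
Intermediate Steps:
D(K) = 16*K (D(K) = 8*(K + K) = 8*(2*K) = 16*K)
(D(7) - 454)/(-359 - 485) = (16*7 - 454)/(-359 - 485) = (112 - 454)/(-844) = -342*(-1/844) = 171/422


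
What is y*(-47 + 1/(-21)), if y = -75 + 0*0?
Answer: 24700/7 ≈ 3528.6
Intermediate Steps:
y = -75 (y = -75 + 0 = -75)
y*(-47 + 1/(-21)) = -75*(-47 + 1/(-21)) = -75*(-47 - 1/21) = -75*(-988/21) = 24700/7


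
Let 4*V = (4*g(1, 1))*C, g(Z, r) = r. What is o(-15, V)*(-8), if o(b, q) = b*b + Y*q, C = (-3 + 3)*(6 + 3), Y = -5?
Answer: -1800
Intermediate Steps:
C = 0 (C = 0*9 = 0)
V = 0 (V = ((4*1)*0)/4 = (4*0)/4 = (¼)*0 = 0)
o(b, q) = b² - 5*q (o(b, q) = b*b - 5*q = b² - 5*q)
o(-15, V)*(-8) = ((-15)² - 5*0)*(-8) = (225 + 0)*(-8) = 225*(-8) = -1800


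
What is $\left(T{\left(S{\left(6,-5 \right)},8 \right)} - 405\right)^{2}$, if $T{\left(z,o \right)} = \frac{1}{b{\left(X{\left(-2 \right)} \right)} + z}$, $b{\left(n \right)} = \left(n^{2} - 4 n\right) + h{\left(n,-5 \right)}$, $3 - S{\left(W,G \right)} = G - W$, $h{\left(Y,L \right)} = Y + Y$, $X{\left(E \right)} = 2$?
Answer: $\frac{32137561}{196} \approx 1.6397 \cdot 10^{5}$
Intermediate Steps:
$h{\left(Y,L \right)} = 2 Y$
$S{\left(W,G \right)} = 3 + W - G$ ($S{\left(W,G \right)} = 3 - \left(G - W\right) = 3 + W - G$)
$b{\left(n \right)} = n^{2} - 2 n$ ($b{\left(n \right)} = \left(n^{2} - 4 n\right) + 2 n = n^{2} - 2 n$)
$T{\left(z,o \right)} = \frac{1}{z}$ ($T{\left(z,o \right)} = \frac{1}{2 \left(-2 + 2\right) + z} = \frac{1}{2 \cdot 0 + z} = \frac{1}{0 + z} = \frac{1}{z}$)
$\left(T{\left(S{\left(6,-5 \right)},8 \right)} - 405\right)^{2} = \left(\frac{1}{3 + 6 - -5} - 405\right)^{2} = \left(\frac{1}{3 + 6 + 5} - 405\right)^{2} = \left(\frac{1}{14} - 405\right)^{2} = \left(- \frac{5669}{14}\right)^{2} = \frac{32137561}{196}$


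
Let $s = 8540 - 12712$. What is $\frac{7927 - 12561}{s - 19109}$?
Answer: $\frac{4634}{23281} \approx 0.19905$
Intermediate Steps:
$s = -4172$ ($s = 8540 - 12712 = -4172$)
$\frac{7927 - 12561}{s - 19109} = \frac{7927 - 12561}{-4172 - 19109} = - \frac{4634}{-23281} = \left(-4634\right) \left(- \frac{1}{23281}\right) = \frac{4634}{23281}$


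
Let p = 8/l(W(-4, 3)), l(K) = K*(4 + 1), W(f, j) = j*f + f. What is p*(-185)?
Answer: 37/2 ≈ 18.500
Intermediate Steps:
W(f, j) = f + f*j (W(f, j) = f*j + f = f + f*j)
l(K) = 5*K (l(K) = K*5 = 5*K)
p = -⅒ (p = 8/((5*(-4*(1 + 3)))) = 8/((5*(-4*4))) = 8/((5*(-16))) = 8/(-80) = 8*(-1/80) = -⅒ ≈ -0.10000)
p*(-185) = -⅒*(-185) = 37/2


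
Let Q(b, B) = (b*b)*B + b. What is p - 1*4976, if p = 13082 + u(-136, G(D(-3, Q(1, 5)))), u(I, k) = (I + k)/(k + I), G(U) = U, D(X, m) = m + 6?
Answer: 8107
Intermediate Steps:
Q(b, B) = b + B*b² (Q(b, B) = b²*B + b = B*b² + b = b + B*b²)
D(X, m) = 6 + m
u(I, k) = 1 (u(I, k) = (I + k)/(I + k) = 1)
p = 13083 (p = 13082 + 1 = 13083)
p - 1*4976 = 13083 - 1*4976 = 13083 - 4976 = 8107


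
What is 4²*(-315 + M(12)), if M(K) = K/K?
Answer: -5024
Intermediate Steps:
M(K) = 1
4²*(-315 + M(12)) = 4²*(-315 + 1) = 16*(-314) = -5024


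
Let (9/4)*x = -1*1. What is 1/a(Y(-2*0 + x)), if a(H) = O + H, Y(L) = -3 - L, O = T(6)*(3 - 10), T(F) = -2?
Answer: 9/103 ≈ 0.087379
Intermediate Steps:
x = -4/9 (x = 4*(-1*1)/9 = (4/9)*(-1) = -4/9 ≈ -0.44444)
O = 14 (O = -2*(3 - 10) = -2*(-7) = 14)
a(H) = 14 + H
1/a(Y(-2*0 + x)) = 1/(14 + (-3 - (-2*0 - 4/9))) = 1/(14 + (-3 - (0 - 4/9))) = 1/(14 + (-3 - 1*(-4/9))) = 1/(14 + (-3 + 4/9)) = 1/(14 - 23/9) = 1/(103/9) = 9/103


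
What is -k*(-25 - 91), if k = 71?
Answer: 8236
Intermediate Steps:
-k*(-25 - 91) = -71*(-25 - 91) = -71*(-116) = -1*(-8236) = 8236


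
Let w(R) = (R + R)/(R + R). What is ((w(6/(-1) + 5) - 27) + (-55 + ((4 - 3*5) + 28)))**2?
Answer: 4096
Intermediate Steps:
w(R) = 1 (w(R) = (2*R)/((2*R)) = (2*R)*(1/(2*R)) = 1)
((w(6/(-1) + 5) - 27) + (-55 + ((4 - 3*5) + 28)))**2 = ((1 - 27) + (-55 + ((4 - 3*5) + 28)))**2 = (-26 + (-55 + ((4 - 15) + 28)))**2 = (-26 + (-55 + (-11 + 28)))**2 = (-26 + (-55 + 17))**2 = (-26 - 38)**2 = (-64)**2 = 4096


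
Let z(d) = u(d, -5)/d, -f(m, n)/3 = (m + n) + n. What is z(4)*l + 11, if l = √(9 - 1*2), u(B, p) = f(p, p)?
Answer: 11 + 45*√7/4 ≈ 40.765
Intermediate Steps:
f(m, n) = -6*n - 3*m (f(m, n) = -3*((m + n) + n) = -3*(m + 2*n) = -6*n - 3*m)
u(B, p) = -9*p (u(B, p) = -6*p - 3*p = -9*p)
l = √7 (l = √(9 - 2) = √7 ≈ 2.6458)
z(d) = 45/d (z(d) = (-9*(-5))/d = 45/d)
z(4)*l + 11 = (45/4)*√7 + 11 = (45*(¼))*√7 + 11 = 45*√7/4 + 11 = 11 + 45*√7/4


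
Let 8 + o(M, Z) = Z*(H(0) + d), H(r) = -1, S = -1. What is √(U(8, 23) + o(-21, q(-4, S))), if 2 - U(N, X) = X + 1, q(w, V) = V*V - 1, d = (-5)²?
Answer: I*√30 ≈ 5.4772*I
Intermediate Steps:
d = 25
q(w, V) = -1 + V² (q(w, V) = V² - 1 = -1 + V²)
o(M, Z) = -8 + 24*Z (o(M, Z) = -8 + Z*(-1 + 25) = -8 + Z*24 = -8 + 24*Z)
U(N, X) = 1 - X (U(N, X) = 2 - (X + 1) = 2 - (1 + X) = 2 + (-1 - X) = 1 - X)
√(U(8, 23) + o(-21, q(-4, S))) = √((1 - 1*23) + (-8 + 24*(-1 + (-1)²))) = √((1 - 23) + (-8 + 24*(-1 + 1))) = √(-22 + (-8 + 24*0)) = √(-22 + (-8 + 0)) = √(-22 - 8) = √(-30) = I*√30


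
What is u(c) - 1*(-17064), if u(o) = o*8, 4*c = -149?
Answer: 16766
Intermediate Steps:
c = -149/4 (c = (1/4)*(-149) = -149/4 ≈ -37.250)
u(o) = 8*o
u(c) - 1*(-17064) = 8*(-149/4) - 1*(-17064) = -298 + 17064 = 16766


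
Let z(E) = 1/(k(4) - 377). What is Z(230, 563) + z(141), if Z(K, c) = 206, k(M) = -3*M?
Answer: 80133/389 ≈ 206.00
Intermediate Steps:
z(E) = -1/389 (z(E) = 1/(-3*4 - 377) = 1/(-12 - 377) = 1/(-389) = -1/389)
Z(230, 563) + z(141) = 206 - 1/389 = 80133/389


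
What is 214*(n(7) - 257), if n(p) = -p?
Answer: -56496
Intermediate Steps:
214*(n(7) - 257) = 214*(-1*7 - 257) = 214*(-7 - 257) = 214*(-264) = -56496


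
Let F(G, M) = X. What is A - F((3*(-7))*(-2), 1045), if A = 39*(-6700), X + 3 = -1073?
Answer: -260224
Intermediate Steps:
X = -1076 (X = -3 - 1073 = -1076)
F(G, M) = -1076
A = -261300
A - F((3*(-7))*(-2), 1045) = -261300 - 1*(-1076) = -261300 + 1076 = -260224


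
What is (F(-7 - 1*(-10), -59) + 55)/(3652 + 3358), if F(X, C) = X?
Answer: 29/3505 ≈ 0.0082739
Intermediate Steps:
(F(-7 - 1*(-10), -59) + 55)/(3652 + 3358) = ((-7 - 1*(-10)) + 55)/(3652 + 3358) = ((-7 + 10) + 55)/7010 = (3 + 55)*(1/7010) = 58*(1/7010) = 29/3505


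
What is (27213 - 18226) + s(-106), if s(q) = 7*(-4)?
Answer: 8959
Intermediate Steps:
s(q) = -28
(27213 - 18226) + s(-106) = (27213 - 18226) - 28 = 8987 - 28 = 8959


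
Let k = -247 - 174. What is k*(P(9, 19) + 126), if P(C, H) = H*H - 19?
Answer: -197028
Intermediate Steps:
P(C, H) = -19 + H**2 (P(C, H) = H**2 - 19 = -19 + H**2)
k = -421
k*(P(9, 19) + 126) = -421*((-19 + 19**2) + 126) = -421*((-19 + 361) + 126) = -421*(342 + 126) = -421*468 = -197028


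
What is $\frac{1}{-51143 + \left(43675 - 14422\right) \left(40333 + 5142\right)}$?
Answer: $\frac{1}{1330229032} \approx 7.5175 \cdot 10^{-10}$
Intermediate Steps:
$\frac{1}{-51143 + \left(43675 - 14422\right) \left(40333 + 5142\right)} = \frac{1}{-51143 + 29253 \cdot 45475} = \frac{1}{-51143 + 1330280175} = \frac{1}{1330229032}$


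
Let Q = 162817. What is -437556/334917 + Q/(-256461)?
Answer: -6175786315/3181227731 ≈ -1.9413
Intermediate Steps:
-437556/334917 + Q/(-256461) = -437556/334917 + 162817/(-256461) = -437556*1/334917 + 162817*(-1/256461) = -145852/111639 - 162817/256461 = -6175786315/3181227731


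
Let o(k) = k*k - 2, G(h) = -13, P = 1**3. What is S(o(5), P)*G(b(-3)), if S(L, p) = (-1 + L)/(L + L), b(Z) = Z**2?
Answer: -143/23 ≈ -6.2174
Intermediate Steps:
P = 1
o(k) = -2 + k**2 (o(k) = k**2 - 2 = -2 + k**2)
S(L, p) = (-1 + L)/(2*L) (S(L, p) = (-1 + L)/((2*L)) = (-1 + L)*(1/(2*L)) = (-1 + L)/(2*L))
S(o(5), P)*G(b(-3)) = ((-1 + (-2 + 5**2))/(2*(-2 + 5**2)))*(-13) = ((-1 + (-2 + 25))/(2*(-2 + 25)))*(-13) = ((1/2)*(-1 + 23)/23)*(-13) = ((1/2)*(1/23)*22)*(-13) = (11/23)*(-13) = -143/23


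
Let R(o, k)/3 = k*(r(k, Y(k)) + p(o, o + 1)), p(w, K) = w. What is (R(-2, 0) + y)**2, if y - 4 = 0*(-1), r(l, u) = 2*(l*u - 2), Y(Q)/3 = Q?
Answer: 16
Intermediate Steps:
Y(Q) = 3*Q
r(l, u) = -4 + 2*l*u (r(l, u) = 2*(-2 + l*u) = -4 + 2*l*u)
R(o, k) = 3*k*(-4 + o + 6*k**2) (R(o, k) = 3*(k*((-4 + 2*k*(3*k)) + o)) = 3*(k*((-4 + 6*k**2) + o)) = 3*(k*(-4 + o + 6*k**2)) = 3*k*(-4 + o + 6*k**2))
y = 4 (y = 4 + 0*(-1) = 4 + 0 = 4)
(R(-2, 0) + y)**2 = (3*0*(-4 - 2 + 6*0**2) + 4)**2 = (3*0*(-4 - 2 + 6*0) + 4)**2 = (3*0*(-4 - 2 + 0) + 4)**2 = (3*0*(-6) + 4)**2 = (0 + 4)**2 = 4**2 = 16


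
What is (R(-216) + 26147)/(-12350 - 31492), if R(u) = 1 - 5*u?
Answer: -4538/7307 ≈ -0.62105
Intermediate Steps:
(R(-216) + 26147)/(-12350 - 31492) = ((1 - 5*(-216)) + 26147)/(-12350 - 31492) = ((1 + 1080) + 26147)/(-43842) = (1081 + 26147)*(-1/43842) = 27228*(-1/43842) = -4538/7307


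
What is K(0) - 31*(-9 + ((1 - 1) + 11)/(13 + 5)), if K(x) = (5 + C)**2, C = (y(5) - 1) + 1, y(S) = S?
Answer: 6481/18 ≈ 360.06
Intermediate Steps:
C = 5 (C = (5 - 1) + 1 = 4 + 1 = 5)
K(x) = 100 (K(x) = (5 + 5)**2 = 10**2 = 100)
K(0) - 31*(-9 + ((1 - 1) + 11)/(13 + 5)) = 100 - 31*(-9 + ((1 - 1) + 11)/(13 + 5)) = 100 - 31*(-9 + (0 + 11)/18) = 100 - 31*(-9 + 11*(1/18)) = 100 - 31*(-9 + 11/18) = 100 - 31*(-151/18) = 100 + 4681/18 = 6481/18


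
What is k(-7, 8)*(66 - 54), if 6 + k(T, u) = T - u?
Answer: -252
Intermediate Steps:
k(T, u) = -6 + T - u (k(T, u) = -6 + (T - u) = -6 + T - u)
k(-7, 8)*(66 - 54) = (-6 - 7 - 1*8)*(66 - 54) = (-6 - 7 - 8)*12 = -21*12 = -252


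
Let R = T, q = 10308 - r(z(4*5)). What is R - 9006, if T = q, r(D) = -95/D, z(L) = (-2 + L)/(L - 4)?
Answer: 12478/9 ≈ 1386.4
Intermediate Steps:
z(L) = (-2 + L)/(-4 + L)
q = 93532/9 (q = 10308 - (-95)/((-2 + 4*5)/(-4 + 4*5)) = 10308 - (-95)/((-2 + 20)/(-4 + 20)) = 10308 - (-95)/(18/16) = 10308 - (-95)/((1/16)*18) = 10308 - (-95)/9/8 = 10308 - (-95)*8/9 = 10308 - 1*(-760/9) = 10308 + 760/9 = 93532/9 ≈ 10392.)
T = 93532/9 ≈ 10392.
R = 93532/9 ≈ 10392.
R - 9006 = 93532/9 - 9006 = 12478/9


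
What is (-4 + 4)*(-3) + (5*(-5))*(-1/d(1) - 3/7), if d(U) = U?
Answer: 250/7 ≈ 35.714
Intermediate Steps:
(-4 + 4)*(-3) + (5*(-5))*(-1/d(1) - 3/7) = (-4 + 4)*(-3) + (5*(-5))*(-1/1 - 3/7) = 0*(-3) - 25*(-1*1 - 3*⅐) = 0 - 25*(-1 - 3/7) = 0 - 25*(-10/7) = 0 + 250/7 = 250/7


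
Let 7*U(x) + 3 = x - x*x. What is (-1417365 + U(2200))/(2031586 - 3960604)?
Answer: 2459893/2250521 ≈ 1.0930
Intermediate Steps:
U(x) = -3/7 - x²/7 + x/7 (U(x) = -3/7 + (x - x*x)/7 = -3/7 + (x - x²)/7 = -3/7 + (-x²/7 + x/7) = -3/7 - x²/7 + x/7)
(-1417365 + U(2200))/(2031586 - 3960604) = (-1417365 + (-3/7 - ⅐*2200² + (⅐)*2200))/(2031586 - 3960604) = (-1417365 + (-3/7 - ⅐*4840000 + 2200/7))/(-1929018) = (-1417365 + (-3/7 - 4840000/7 + 2200/7))*(-1/1929018) = (-1417365 - 4837803/7)*(-1/1929018) = -14759358/7*(-1/1929018) = 2459893/2250521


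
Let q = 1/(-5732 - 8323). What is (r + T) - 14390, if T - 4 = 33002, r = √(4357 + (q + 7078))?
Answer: 18616 + 2*√564726119205/14055 ≈ 18723.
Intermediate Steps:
q = -1/14055 (q = 1/(-14055) = -1/14055 ≈ -7.1149e-5)
r = 2*√564726119205/14055 (r = √(4357 + (-1/14055 + 7078)) = √(4357 + 99481289/14055) = √(160718924/14055) = 2*√564726119205/14055 ≈ 106.93)
T = 33006 (T = 4 + 33002 = 33006)
(r + T) - 14390 = (2*√564726119205/14055 + 33006) - 14390 = (33006 + 2*√564726119205/14055) - 14390 = 18616 + 2*√564726119205/14055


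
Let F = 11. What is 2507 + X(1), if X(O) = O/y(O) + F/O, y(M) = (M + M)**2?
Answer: 10073/4 ≈ 2518.3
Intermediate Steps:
y(M) = 4*M**2 (y(M) = (2*M)**2 = 4*M**2)
X(O) = 45/(4*O) (X(O) = O/((4*O**2)) + 11/O = O*(1/(4*O**2)) + 11/O = 1/(4*O) + 11/O = 45/(4*O))
2507 + X(1) = 2507 + (45/4)/1 = 2507 + (45/4)*1 = 2507 + 45/4 = 10073/4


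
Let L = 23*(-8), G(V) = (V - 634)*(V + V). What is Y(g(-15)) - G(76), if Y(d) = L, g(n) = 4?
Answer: 84632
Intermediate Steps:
G(V) = 2*V*(-634 + V) (G(V) = (-634 + V)*(2*V) = 2*V*(-634 + V))
L = -184
Y(d) = -184
Y(g(-15)) - G(76) = -184 - 2*76*(-634 + 76) = -184 - 2*76*(-558) = -184 - 1*(-84816) = -184 + 84816 = 84632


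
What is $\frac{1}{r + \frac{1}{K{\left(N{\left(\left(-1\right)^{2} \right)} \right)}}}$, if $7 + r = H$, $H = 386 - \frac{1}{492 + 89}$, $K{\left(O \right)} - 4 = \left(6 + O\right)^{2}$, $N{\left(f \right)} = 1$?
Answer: $\frac{30793}{11671075} \approx 0.0026384$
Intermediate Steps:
$K{\left(O \right)} = 4 + \left(6 + O\right)^{2}$
$H = \frac{224265}{581}$ ($H = 386 - \frac{1}{581} = \frac{224265}{581} \approx 386.0$)
$r = \frac{220198}{581}$ ($r = -7 + \frac{224265}{581} = \frac{220198}{581} \approx 379.0$)
$\frac{1}{r + \frac{1}{K{\left(N{\left(\left(-1\right)^{2} \right)} \right)}}} = \frac{1}{\frac{220198}{581} + \frac{1}{4 + \left(6 + 1\right)^{2}}} = \frac{1}{\frac{220198}{581} + \frac{1}{4 + 7^{2}}} = \frac{1}{\frac{220198}{581} + \frac{1}{4 + 49}} = \frac{1}{\frac{220198}{581} + \frac{1}{53}} = \frac{1}{\frac{11671075}{30793}} = \frac{30793}{11671075}$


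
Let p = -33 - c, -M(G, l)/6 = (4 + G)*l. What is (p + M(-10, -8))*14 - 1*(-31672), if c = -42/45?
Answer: 407866/15 ≈ 27191.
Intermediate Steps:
M(G, l) = -6*l*(4 + G) (M(G, l) = -6*(4 + G)*l = -6*l*(4 + G))
c = -14/15 (c = -42*1/45 = -14/15 ≈ -0.93333)
p = -481/15 (p = -33 - 1*(-14/15) = -33 + 14/15 = -481/15 ≈ -32.067)
(p + M(-10, -8))*14 - 1*(-31672) = (-481/15 - 6*(-8)*(4 - 10))*14 - 1*(-31672) = (-481/15 - 6*(-8)*(-6))*14 + 31672 = (-481/15 - 288)*14 + 31672 = -4801/15*14 + 31672 = -67214/15 + 31672 = 407866/15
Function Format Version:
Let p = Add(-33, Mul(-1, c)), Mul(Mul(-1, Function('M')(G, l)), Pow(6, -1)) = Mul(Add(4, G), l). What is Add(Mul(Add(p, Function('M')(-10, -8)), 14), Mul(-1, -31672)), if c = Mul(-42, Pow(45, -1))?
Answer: Rational(407866, 15) ≈ 27191.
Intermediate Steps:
Function('M')(G, l) = Mul(-6, l, Add(4, G)) (Function('M')(G, l) = Mul(-6, Mul(Add(4, G), l)) = Mul(-6, Mul(l, Add(4, G))) = Mul(-6, l, Add(4, G)))
c = Rational(-14, 15) (c = Mul(-42, Rational(1, 45)) = Rational(-14, 15) ≈ -0.93333)
p = Rational(-481, 15) (p = Add(-33, Mul(-1, Rational(-14, 15))) = Add(-33, Rational(14, 15)) = Rational(-481, 15) ≈ -32.067)
Add(Mul(Add(p, Function('M')(-10, -8)), 14), Mul(-1, -31672)) = Add(Mul(Add(Rational(-481, 15), Mul(-6, -8, Add(4, -10))), 14), Mul(-1, -31672)) = Add(Mul(Add(Rational(-481, 15), Mul(-6, -8, -6)), 14), 31672) = Add(Mul(Add(Rational(-481, 15), -288), 14), 31672) = Add(Mul(Rational(-4801, 15), 14), 31672) = Add(Rational(-67214, 15), 31672) = Rational(407866, 15)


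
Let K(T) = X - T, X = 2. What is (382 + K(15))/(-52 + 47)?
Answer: -369/5 ≈ -73.800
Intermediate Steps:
K(T) = 2 - T
(382 + K(15))/(-52 + 47) = (382 + (2 - 1*15))/(-52 + 47) = (382 + (2 - 15))/(-5) = (382 - 13)*(-⅕) = 369*(-⅕) = -369/5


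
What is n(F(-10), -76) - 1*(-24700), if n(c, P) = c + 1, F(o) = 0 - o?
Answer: 24711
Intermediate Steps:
F(o) = -o
n(c, P) = 1 + c
n(F(-10), -76) - 1*(-24700) = (1 - 1*(-10)) - 1*(-24700) = (1 + 10) + 24700 = 11 + 24700 = 24711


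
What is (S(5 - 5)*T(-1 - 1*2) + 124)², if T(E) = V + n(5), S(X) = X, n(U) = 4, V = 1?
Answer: 15376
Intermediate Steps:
T(E) = 5 (T(E) = 1 + 4 = 5)
(S(5 - 5)*T(-1 - 1*2) + 124)² = ((5 - 5)*5 + 124)² = (0*5 + 124)² = (0 + 124)² = 124² = 15376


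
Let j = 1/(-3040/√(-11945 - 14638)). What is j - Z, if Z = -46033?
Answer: 46033 - I*√26583/3040 ≈ 46033.0 - 0.053633*I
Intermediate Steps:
j = -I*√26583/3040 (j = 1/(-3040*(-I*√26583/26583)) = 1/(-(-3040)*I*√26583/26583) = 1/(3040*I*√26583/26583) = -I*√26583/3040 ≈ -0.053633*I)
j - Z = -I*√26583/3040 - 1*(-46033) = -I*√26583/3040 + 46033 = 46033 - I*√26583/3040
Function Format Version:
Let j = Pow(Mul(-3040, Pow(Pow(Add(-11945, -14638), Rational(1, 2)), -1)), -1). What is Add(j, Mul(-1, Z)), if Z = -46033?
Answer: Add(46033, Mul(Rational(-1, 3040), I, Pow(26583, Rational(1, 2)))) ≈ Add(46033., Mul(-0.053633, I))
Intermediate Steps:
j = Mul(Rational(-1, 3040), I, Pow(26583, Rational(1, 2))) (j = Pow(Mul(-3040, Pow(Pow(-26583, Rational(1, 2)), -1)), -1) = Pow(Mul(-3040, Pow(Mul(I, Pow(26583, Rational(1, 2))), -1)), -1) = Pow(Mul(-3040, Mul(Rational(-1, 26583), I, Pow(26583, Rational(1, 2)))), -1) = Pow(Mul(Rational(3040, 26583), I, Pow(26583, Rational(1, 2))), -1) = Mul(Rational(-1, 3040), I, Pow(26583, Rational(1, 2))) ≈ Mul(-0.053633, I))
Add(j, Mul(-1, Z)) = Add(Mul(Rational(-1, 3040), I, Pow(26583, Rational(1, 2))), Mul(-1, -46033)) = Add(Mul(Rational(-1, 3040), I, Pow(26583, Rational(1, 2))), 46033) = Add(46033, Mul(Rational(-1, 3040), I, Pow(26583, Rational(1, 2))))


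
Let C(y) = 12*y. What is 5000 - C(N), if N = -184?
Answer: 7208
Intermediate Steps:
5000 - C(N) = 5000 - 12*(-184) = 5000 - 1*(-2208) = 5000 + 2208 = 7208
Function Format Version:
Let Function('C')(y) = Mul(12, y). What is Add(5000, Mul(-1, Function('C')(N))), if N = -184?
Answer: 7208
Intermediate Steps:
Add(5000, Mul(-1, Function('C')(N))) = Add(5000, Mul(-1, Mul(12, -184))) = Add(5000, Mul(-1, -2208)) = Add(5000, 2208) = 7208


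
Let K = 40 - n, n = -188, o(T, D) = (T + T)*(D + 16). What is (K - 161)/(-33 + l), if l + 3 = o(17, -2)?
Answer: 67/440 ≈ 0.15227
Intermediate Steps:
o(T, D) = 2*T*(16 + D) (o(T, D) = (2*T)*(16 + D) = 2*T*(16 + D))
l = 473 (l = -3 + 2*17*(16 - 2) = -3 + 2*17*14 = -3 + 476 = 473)
K = 228 (K = 40 - 1*(-188) = 40 + 188 = 228)
(K - 161)/(-33 + l) = (228 - 161)/(-33 + 473) = 67/440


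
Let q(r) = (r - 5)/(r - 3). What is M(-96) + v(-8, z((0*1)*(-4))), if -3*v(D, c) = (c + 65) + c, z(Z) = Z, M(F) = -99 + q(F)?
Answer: -11845/99 ≈ -119.65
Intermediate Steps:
q(r) = (-5 + r)/(-3 + r)
M(F) = -99 + (-5 + F)/(-3 + F)
v(D, c) = -65/3 - 2*c/3 (v(D, c) = -((c + 65) + c)/3 = -((65 + c) + c)/3 = -(65 + 2*c)/3 = -65/3 - 2*c/3)
M(-96) + v(-8, z((0*1)*(-4))) = 2*(146 - 49*(-96))/(-3 - 96) + (-65/3 - 2*0*1*(-4)/3) = 2*(146 + 4704)/(-99) + (-65/3 - 0*(-4)) = 2*(-1/99)*4850 + (-65/3 - ⅔*0) = -9700/99 + (-65/3 + 0) = -9700/99 - 65/3 = -11845/99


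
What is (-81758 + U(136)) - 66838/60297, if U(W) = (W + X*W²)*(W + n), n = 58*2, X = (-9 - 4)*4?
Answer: -14617142730628/60297 ≈ -2.4242e+8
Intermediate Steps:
X = -52 (X = -13*4 = -52)
n = 116
U(W) = (116 + W)*(W - 52*W²) (U(W) = (W - 52*W²)*(W + 116) = (W - 52*W²)*(116 + W) = (116 + W)*(W - 52*W²))
(-81758 + U(136)) - 66838/60297 = (-81758 + 136*(116 - 6031*136 - 52*136²)) - 66838/60297 = (-81758 + 136*(116 - 820216 - 52*18496)) - 66838*1/60297 = (-81758 + 136*(116 - 820216 - 961792)) - 66838/60297 = (-81758 + 136*(-1781892)) - 66838/60297 = (-81758 - 242337312) - 66838/60297 = -242419070 - 66838/60297 = -14617142730628/60297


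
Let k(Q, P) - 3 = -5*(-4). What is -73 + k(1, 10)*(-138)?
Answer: -3247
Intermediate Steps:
k(Q, P) = 23 (k(Q, P) = 3 - 5*(-4) = 3 + 20 = 23)
-73 + k(1, 10)*(-138) = -73 + 23*(-138) = -73 - 3174 = -3247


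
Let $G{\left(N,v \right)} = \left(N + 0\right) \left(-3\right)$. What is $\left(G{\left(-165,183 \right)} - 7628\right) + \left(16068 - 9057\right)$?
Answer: $-122$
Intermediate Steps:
$G{\left(N,v \right)} = - 3 N$ ($G{\left(N,v \right)} = N \left(-3\right) = - 3 N$)
$\left(G{\left(-165,183 \right)} - 7628\right) + \left(16068 - 9057\right) = \left(\left(-3\right) \left(-165\right) - 7628\right) + \left(16068 - 9057\right) = \left(495 - 7628\right) + 7011 = -7133 + 7011 = -122$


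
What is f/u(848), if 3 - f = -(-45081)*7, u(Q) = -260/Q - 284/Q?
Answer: 8362446/17 ≈ 4.9191e+5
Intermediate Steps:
u(Q) = -544/Q
f = -315564 (f = 3 - (-5009)*(-9*7) = 3 - (-5009)*(-63) = 3 - 1*315567 = 3 - 315567 = -315564)
f/u(848) = -315564/((-544/848)) = -315564/((-544*1/848)) = -315564/(-34/53) = -315564*(-53/34) = 8362446/17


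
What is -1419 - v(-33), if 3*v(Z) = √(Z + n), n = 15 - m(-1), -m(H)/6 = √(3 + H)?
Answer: -1419 - I*√(18 - 6*√2)/3 ≈ -1419.0 - 1.0282*I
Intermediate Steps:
m(H) = -6*√(3 + H)
n = 15 + 6*√2 (n = 15 - (-6)*√(3 - 1) = 15 - (-6)*√2 = 15 + 6*√2 ≈ 23.485)
v(Z) = √(15 + Z + 6*√2)/3 (v(Z) = √(Z + (15 + 6*√2))/3 = √(15 + Z + 6*√2)/3)
-1419 - v(-33) = -1419 - √(15 - 33 + 6*√2)/3 = -1419 - √(-18 + 6*√2)/3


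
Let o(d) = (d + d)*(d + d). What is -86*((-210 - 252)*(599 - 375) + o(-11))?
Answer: 8858344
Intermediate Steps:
o(d) = 4*d² (o(d) = (2*d)*(2*d) = 4*d²)
-86*((-210 - 252)*(599 - 375) + o(-11)) = -86*((-210 - 252)*(599 - 375) + 4*(-11)²) = -86*(-462*224 + 4*121) = -86*(-103488 + 484) = -86*(-103004) = 8858344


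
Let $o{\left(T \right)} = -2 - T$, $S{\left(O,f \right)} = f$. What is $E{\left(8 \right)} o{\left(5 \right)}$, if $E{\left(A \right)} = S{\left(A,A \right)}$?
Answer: $-56$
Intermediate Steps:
$E{\left(A \right)} = A$
$E{\left(8 \right)} o{\left(5 \right)} = 8 \left(-2 - 5\right) = 8 \left(-7\right) = -56$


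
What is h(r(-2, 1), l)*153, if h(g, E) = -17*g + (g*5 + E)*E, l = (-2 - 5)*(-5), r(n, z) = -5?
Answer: 66555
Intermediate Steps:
l = 35 (l = -7*(-5) = 35)
h(g, E) = -17*g + E*(E + 5*g) (h(g, E) = -17*g + (5*g + E)*E = -17*g + (E + 5*g)*E = -17*g + E*(E + 5*g))
h(r(-2, 1), l)*153 = (35² - 17*(-5) + 5*35*(-5))*153 = (1225 + 85 - 875)*153 = 435*153 = 66555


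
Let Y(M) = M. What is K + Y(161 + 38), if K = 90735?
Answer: 90934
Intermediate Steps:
K + Y(161 + 38) = 90735 + (161 + 38) = 90735 + 199 = 90934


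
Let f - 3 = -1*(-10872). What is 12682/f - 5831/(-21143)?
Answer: 331547651/229930125 ≈ 1.4419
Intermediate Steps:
f = 10875 (f = 3 - 1*(-10872) = 3 + 10872 = 10875)
12682/f - 5831/(-21143) = 12682/10875 - 5831/(-21143) = 12682*(1/10875) - 5831*(-1/21143) = 12682/10875 + 5831/21143 = 331547651/229930125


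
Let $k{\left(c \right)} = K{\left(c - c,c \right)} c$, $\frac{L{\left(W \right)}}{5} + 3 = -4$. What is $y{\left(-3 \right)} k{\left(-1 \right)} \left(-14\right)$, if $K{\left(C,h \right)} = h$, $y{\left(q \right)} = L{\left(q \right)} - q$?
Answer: $448$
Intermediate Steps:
$L{\left(W \right)} = -35$ ($L{\left(W \right)} = -15 + 5 \left(-4\right) = -15 - 20 = -35$)
$y{\left(q \right)} = -35 - q$
$k{\left(c \right)} = c^{2}$ ($k{\left(c \right)} = c c = c^{2}$)
$y{\left(-3 \right)} k{\left(-1 \right)} \left(-14\right) = \left(-35 - -3\right) \left(-1\right)^{2} \left(-14\right) = \left(-35 + 3\right) 1 \left(-14\right) = \left(-32\right) 1 \left(-14\right) = \left(-32\right) \left(-14\right) = 448$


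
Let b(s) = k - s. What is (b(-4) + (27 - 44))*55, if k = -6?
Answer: -1045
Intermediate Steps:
b(s) = -6 - s
(b(-4) + (27 - 44))*55 = ((-6 - 1*(-4)) + (27 - 44))*55 = ((-6 + 4) - 17)*55 = (-2 - 17)*55 = -19*55 = -1045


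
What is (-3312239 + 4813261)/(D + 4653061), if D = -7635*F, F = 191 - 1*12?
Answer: 750511/1643198 ≈ 0.45674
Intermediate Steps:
F = 179 (F = 191 - 12 = 179)
D = -1366665 (D = -7635*179 = -1366665)
(-3312239 + 4813261)/(D + 4653061) = (-3312239 + 4813261)/(-1366665 + 4653061) = 1501022/3286396 = 1501022*(1/3286396) = 750511/1643198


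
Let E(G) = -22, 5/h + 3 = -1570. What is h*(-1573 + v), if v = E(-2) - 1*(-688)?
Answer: 4535/1573 ≈ 2.8830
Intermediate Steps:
h = -5/1573 (h = 5/(-3 - 1570) = 5/(-1573) = 5*(-1/1573) = -5/1573 ≈ -0.0031786)
v = 666 (v = -22 - 1*(-688) = -22 + 688 = 666)
h*(-1573 + v) = -5*(-1573 + 666)/1573 = -5/1573*(-907) = 4535/1573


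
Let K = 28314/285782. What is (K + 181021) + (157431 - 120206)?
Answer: 31185403343/142891 ≈ 2.1825e+5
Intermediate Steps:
K = 14157/142891 (K = 28314*(1/285782) = 14157/142891 ≈ 0.099076)
(K + 181021) + (157431 - 120206) = (14157/142891 + 181021) + (157431 - 120206) = 25866285868/142891 + 37225 = 31185403343/142891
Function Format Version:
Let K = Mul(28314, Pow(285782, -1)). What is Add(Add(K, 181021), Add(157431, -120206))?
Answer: Rational(31185403343, 142891) ≈ 2.1825e+5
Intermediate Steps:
K = Rational(14157, 142891) (K = Mul(28314, Rational(1, 285782)) = Rational(14157, 142891) ≈ 0.099076)
Add(Add(K, 181021), Add(157431, -120206)) = Add(Add(Rational(14157, 142891), 181021), Add(157431, -120206)) = Add(Rational(25866285868, 142891), 37225) = Rational(31185403343, 142891)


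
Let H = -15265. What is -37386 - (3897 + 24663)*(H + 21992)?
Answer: -192160506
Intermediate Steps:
-37386 - (3897 + 24663)*(H + 21992) = -37386 - (3897 + 24663)*(-15265 + 21992) = -37386 - 28560*6727 = -37386 - 1*192123120 = -37386 - 192123120 = -192160506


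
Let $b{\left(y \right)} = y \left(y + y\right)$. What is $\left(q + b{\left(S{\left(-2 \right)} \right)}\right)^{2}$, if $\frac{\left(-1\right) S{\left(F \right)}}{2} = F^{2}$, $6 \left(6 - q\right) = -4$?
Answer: $\frac{163216}{9} \approx 18135.0$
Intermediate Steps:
$q = \frac{20}{3}$ ($q = 6 - - \frac{2}{3} = 6 + \frac{2}{3} = \frac{20}{3} \approx 6.6667$)
$S{\left(F \right)} = - 2 F^{2}$
$b{\left(y \right)} = 2 y^{2}$ ($b{\left(y \right)} = y 2 y = 2 y^{2}$)
$\left(q + b{\left(S{\left(-2 \right)} \right)}\right)^{2} = \left(\frac{20}{3} + 2 \left(- 2 \left(-2\right)^{2}\right)^{2}\right)^{2} = \left(\frac{20}{3} + 2 \left(\left(-2\right) 4\right)^{2}\right)^{2} = \left(\frac{20}{3} + 2 \left(-8\right)^{2}\right)^{2} = \left(\frac{20}{3} + 2 \cdot 64\right)^{2} = \left(\frac{20}{3} + 128\right)^{2} = \left(\frac{404}{3}\right)^{2} = \frac{163216}{9}$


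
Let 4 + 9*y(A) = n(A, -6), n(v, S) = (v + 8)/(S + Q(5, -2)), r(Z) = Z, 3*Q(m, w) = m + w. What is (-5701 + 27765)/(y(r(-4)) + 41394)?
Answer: 165480/310451 ≈ 0.53303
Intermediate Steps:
Q(m, w) = m/3 + w/3 (Q(m, w) = (m + w)/3 = m/3 + w/3)
n(v, S) = (8 + v)/(1 + S) (n(v, S) = (v + 8)/(S + ((⅓)*5 + (⅓)*(-2))) = (8 + v)/(S + (5/3 - ⅔)) = (8 + v)/(S + 1) = (8 + v)/(1 + S))
y(A) = -28/45 - A/45 (y(A) = -4/9 + ((8 + A)/(1 - 6))/9 = -4/9 + ((8 + A)/(-5))/9 = -4/9 + (-(8 + A)/5)/9 = -4/9 + (-8/5 - A/5)/9 = -4/9 + (-8/45 - A/45) = -28/45 - A/45)
(-5701 + 27765)/(y(r(-4)) + 41394) = (-5701 + 27765)/((-28/45 - 1/45*(-4)) + 41394) = 22064/((-28/45 + 4/45) + 41394) = 22064/(-8/15 + 41394) = 22064/(620902/15) = 22064*(15/620902) = 165480/310451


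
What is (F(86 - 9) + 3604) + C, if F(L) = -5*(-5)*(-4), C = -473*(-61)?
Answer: 32357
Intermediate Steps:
C = 28853
F(L) = -100 (F(L) = 25*(-4) = -100)
(F(86 - 9) + 3604) + C = (-100 + 3604) + 28853 = 3504 + 28853 = 32357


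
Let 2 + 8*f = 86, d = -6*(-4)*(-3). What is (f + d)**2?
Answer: 15129/4 ≈ 3782.3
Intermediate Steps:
d = -72 (d = 24*(-3) = -72)
f = 21/2 (f = -1/4 + (1/8)*86 = -1/4 + 43/4 = 21/2 ≈ 10.500)
(f + d)**2 = (21/2 - 72)**2 = (-123/2)**2 = 15129/4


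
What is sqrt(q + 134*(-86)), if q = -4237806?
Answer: I*sqrt(4249330) ≈ 2061.4*I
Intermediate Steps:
sqrt(q + 134*(-86)) = sqrt(-4237806 + 134*(-86)) = sqrt(-4237806 - 11524) = sqrt(-4249330) = I*sqrt(4249330)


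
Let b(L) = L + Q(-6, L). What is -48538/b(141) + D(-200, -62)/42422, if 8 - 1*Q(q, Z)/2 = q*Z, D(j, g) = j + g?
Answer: -1029781737/39219139 ≈ -26.257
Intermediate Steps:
D(j, g) = g + j
Q(q, Z) = 16 - 2*Z*q (Q(q, Z) = 16 - 2*q*Z = 16 - 2*Z*q)
b(L) = 16 + 13*L (b(L) = L + (16 - 2*L*(-6)) = L + (16 + 12*L) = 16 + 13*L)
-48538/b(141) + D(-200, -62)/42422 = -48538/(16 + 13*141) + (-62 - 200)/42422 = -48538/(16 + 1833) - 262*1/42422 = -48538/1849 - 131/21211 = -1029781737/39219139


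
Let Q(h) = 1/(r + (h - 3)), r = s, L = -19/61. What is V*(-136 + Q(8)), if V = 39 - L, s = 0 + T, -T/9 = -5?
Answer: -8152001/1525 ≈ -5345.6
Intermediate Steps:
T = 45 (T = -9*(-5) = 45)
L = -19/61 (L = -19*1/61 = -19/61 ≈ -0.31148)
s = 45 (s = 0 + 45 = 45)
r = 45
V = 2398/61 (V = 39 - 1*(-19/61) = 39 + 19/61 = 2398/61 ≈ 39.311)
Q(h) = 1/(42 + h) (Q(h) = 1/(45 + (h - 3)) = 1/(45 + (-3 + h)) = 1/(42 + h))
V*(-136 + Q(8)) = 2398*(-136 + 1/(42 + 8))/61 = 2398*(-136 + 1/50)/61 = (2398/61)*(-6799/50) = -8152001/1525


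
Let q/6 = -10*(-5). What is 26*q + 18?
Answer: 7818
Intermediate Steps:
q = 300 (q = 6*(-10*(-5)) = 6*50 = 300)
26*q + 18 = 26*300 + 18 = 7800 + 18 = 7818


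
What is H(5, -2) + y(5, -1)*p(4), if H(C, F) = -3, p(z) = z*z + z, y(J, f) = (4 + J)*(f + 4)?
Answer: 537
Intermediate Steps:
y(J, f) = (4 + J)*(4 + f)
p(z) = z + z² (p(z) = z² + z = z + z²)
H(5, -2) + y(5, -1)*p(4) = -3 + (16 + 4*5 + 4*(-1) + 5*(-1))*(4*(1 + 4)) = -3 + (16 + 20 - 4 - 5)*(4*5) = -3 + 27*20 = -3 + 540 = 537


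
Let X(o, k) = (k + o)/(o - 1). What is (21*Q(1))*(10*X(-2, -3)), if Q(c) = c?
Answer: 350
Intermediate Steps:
X(o, k) = (k + o)/(-1 + o)
(21*Q(1))*(10*X(-2, -3)) = (21*1)*(10*((-3 - 2)/(-1 - 2))) = 21*(10*(-5/(-3))) = 21*(10*(-⅓*(-5))) = 21*(10*(5/3)) = 21*(50/3) = 350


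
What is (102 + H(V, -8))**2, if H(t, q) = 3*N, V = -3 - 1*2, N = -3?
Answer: 8649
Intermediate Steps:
V = -5 (V = -3 - 2 = -5)
H(t, q) = -9 (H(t, q) = 3*(-3) = -9)
(102 + H(V, -8))**2 = (102 - 9)**2 = 93**2 = 8649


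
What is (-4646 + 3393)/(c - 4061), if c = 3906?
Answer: 1253/155 ≈ 8.0839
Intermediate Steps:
(-4646 + 3393)/(c - 4061) = (-4646 + 3393)/(3906 - 4061) = -1253/(-155) = -1253*(-1/155) = 1253/155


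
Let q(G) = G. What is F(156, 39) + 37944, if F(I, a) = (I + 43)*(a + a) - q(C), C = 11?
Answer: 53455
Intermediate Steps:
F(I, a) = -11 + 2*a*(43 + I) (F(I, a) = (I + 43)*(a + a) - 1*11 = (43 + I)*(2*a) - 11 = 2*a*(43 + I) - 11 = -11 + 2*a*(43 + I))
F(156, 39) + 37944 = (-11 + 86*39 + 2*156*39) + 37944 = (-11 + 3354 + 12168) + 37944 = 15511 + 37944 = 53455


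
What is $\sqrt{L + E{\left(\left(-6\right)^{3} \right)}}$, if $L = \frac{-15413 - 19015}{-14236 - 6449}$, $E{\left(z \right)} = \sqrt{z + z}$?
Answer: $\frac{2 \sqrt{19781755 + 142623075 i \sqrt{3}}}{6895} \approx 3.3553 + 3.0973 i$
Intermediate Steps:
$E{\left(z \right)} = \sqrt{2} \sqrt{z}$ ($E{\left(z \right)} = \sqrt{2 z} = \sqrt{2} \sqrt{z}$)
$L = \frac{11476}{6895}$ ($L = - \frac{34428}{-20685} = \left(-34428\right) \left(- \frac{1}{20685}\right) = \frac{11476}{6895} \approx 1.6644$)
$\sqrt{L + E{\left(\left(-6\right)^{3} \right)}} = \sqrt{\frac{11476}{6895} + \sqrt{2} \sqrt{\left(-6\right)^{3}}} = \sqrt{\frac{11476}{6895} + \sqrt{2} \sqrt{-216}} = \sqrt{\frac{11476}{6895} + \sqrt{2} \cdot 6 i \sqrt{6}} = \sqrt{\frac{11476}{6895} + 12 i \sqrt{3}}$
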